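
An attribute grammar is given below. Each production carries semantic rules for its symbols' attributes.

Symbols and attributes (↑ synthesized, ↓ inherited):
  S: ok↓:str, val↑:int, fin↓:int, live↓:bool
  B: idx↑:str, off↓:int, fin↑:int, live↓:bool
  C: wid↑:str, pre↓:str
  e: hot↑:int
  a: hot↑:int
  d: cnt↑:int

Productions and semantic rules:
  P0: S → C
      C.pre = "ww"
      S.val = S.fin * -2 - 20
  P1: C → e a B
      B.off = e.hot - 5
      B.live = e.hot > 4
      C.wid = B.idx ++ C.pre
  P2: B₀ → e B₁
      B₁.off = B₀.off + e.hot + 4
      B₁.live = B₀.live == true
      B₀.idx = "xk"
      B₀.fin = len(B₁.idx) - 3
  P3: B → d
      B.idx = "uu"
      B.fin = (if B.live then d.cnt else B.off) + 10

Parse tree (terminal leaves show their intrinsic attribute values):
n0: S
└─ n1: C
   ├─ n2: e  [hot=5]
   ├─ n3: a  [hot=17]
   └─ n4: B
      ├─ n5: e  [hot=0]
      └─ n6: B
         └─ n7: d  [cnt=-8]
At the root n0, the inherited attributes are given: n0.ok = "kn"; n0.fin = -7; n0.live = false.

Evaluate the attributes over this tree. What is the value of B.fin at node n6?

2

1. n0.ok = "kn"  [given at root]
2. n0.fin = -7  [given at root]
3. n0.live = false  [given at root]
4. n1.pre = "ww"  ["ww"]
5. n2.hot = 5  [terminal]
6. n3.hot = 17  [terminal]
7. n4.off = 0  [e.hot - 5]
8. n4.live = true  [e.hot > 4]
9. n5.hot = 0  [terminal]
10. n6.off = 4  [B₀.off + e.hot + 4]
11. n6.live = true  [B₀.live == true]
12. n7.cnt = -8  [terminal]
13. n6.idx = "uu"  ["uu"]
14. n6.fin = 2  [(if B.live then d.cnt else B.off) + 10]
15. n4.idx = "xk"  ["xk"]
16. n4.fin = -1  [len(B₁.idx) - 3]
17. n1.wid = "xkww"  [B.idx ++ C.pre]
18. n0.val = -6  [S.fin * -2 - 20]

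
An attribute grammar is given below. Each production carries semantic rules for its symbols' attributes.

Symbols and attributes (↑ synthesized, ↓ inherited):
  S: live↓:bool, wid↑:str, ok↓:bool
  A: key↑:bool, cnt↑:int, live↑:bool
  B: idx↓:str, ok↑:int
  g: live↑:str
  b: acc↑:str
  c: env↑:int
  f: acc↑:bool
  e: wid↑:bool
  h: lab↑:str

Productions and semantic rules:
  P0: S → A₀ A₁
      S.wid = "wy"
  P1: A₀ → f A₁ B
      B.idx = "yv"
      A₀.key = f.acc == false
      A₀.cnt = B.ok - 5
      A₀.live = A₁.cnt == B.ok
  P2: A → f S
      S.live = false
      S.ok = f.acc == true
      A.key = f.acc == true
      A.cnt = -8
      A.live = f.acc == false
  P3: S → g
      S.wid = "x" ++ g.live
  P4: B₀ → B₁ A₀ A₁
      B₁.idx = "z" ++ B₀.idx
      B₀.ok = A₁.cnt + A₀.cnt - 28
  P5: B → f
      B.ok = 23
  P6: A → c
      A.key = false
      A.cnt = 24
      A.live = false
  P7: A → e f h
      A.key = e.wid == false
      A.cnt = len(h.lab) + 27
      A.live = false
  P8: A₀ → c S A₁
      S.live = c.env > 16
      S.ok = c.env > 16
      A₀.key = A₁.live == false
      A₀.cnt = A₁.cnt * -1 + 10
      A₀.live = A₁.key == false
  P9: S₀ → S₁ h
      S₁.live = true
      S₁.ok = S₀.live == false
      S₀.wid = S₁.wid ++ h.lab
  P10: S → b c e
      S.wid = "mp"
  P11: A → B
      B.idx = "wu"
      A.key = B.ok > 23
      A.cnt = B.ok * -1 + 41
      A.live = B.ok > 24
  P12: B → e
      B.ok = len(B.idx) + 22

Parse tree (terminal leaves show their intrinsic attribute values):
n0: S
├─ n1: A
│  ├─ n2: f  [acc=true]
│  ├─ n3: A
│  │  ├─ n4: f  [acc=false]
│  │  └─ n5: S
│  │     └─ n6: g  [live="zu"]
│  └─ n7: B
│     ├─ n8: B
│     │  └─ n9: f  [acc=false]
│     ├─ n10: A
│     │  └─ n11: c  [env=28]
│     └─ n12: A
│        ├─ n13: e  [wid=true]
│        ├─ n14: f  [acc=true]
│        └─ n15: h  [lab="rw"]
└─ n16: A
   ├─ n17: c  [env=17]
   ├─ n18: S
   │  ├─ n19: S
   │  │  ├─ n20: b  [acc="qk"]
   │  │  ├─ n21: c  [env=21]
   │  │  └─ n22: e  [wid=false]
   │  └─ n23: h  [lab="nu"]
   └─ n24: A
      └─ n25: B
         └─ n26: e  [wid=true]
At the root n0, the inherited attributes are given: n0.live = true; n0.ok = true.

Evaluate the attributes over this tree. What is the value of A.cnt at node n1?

1. n0.live = true  [given at root]
2. n0.ok = true  [given at root]
3. n2.acc = true  [terminal]
4. n4.acc = false  [terminal]
5. n5.live = false  [false]
6. n5.ok = false  [f.acc == true]
7. n6.live = "zu"  [terminal]
8. n5.wid = "xzu"  ["x" ++ g.live]
9. n3.key = false  [f.acc == true]
10. n3.cnt = -8  [-8]
11. n3.live = true  [f.acc == false]
12. n7.idx = "yv"  ["yv"]
13. n8.idx = "zyv"  ["z" ++ B₀.idx]
14. n9.acc = false  [terminal]
15. n8.ok = 23  [23]
16. n11.env = 28  [terminal]
17. n10.key = false  [false]
18. n10.cnt = 24  [24]
19. n10.live = false  [false]
20. n13.wid = true  [terminal]
21. n14.acc = true  [terminal]
22. n15.lab = "rw"  [terminal]
23. n12.key = false  [e.wid == false]
24. n12.cnt = 29  [len(h.lab) + 27]
25. n12.live = false  [false]
26. n7.ok = 25  [A₁.cnt + A₀.cnt - 28]
27. n1.key = false  [f.acc == false]
28. n1.cnt = 20  [B.ok - 5]
29. n1.live = false  [A₁.cnt == B.ok]
30. n17.env = 17  [terminal]
31. n18.live = true  [c.env > 16]
32. n18.ok = true  [c.env > 16]
33. n19.live = true  [true]
34. n19.ok = false  [S₀.live == false]
35. n20.acc = "qk"  [terminal]
36. n21.env = 21  [terminal]
37. n22.wid = false  [terminal]
38. n19.wid = "mp"  ["mp"]
39. n23.lab = "nu"  [terminal]
40. n18.wid = "mpnu"  [S₁.wid ++ h.lab]
41. n25.idx = "wu"  ["wu"]
42. n26.wid = true  [terminal]
43. n25.ok = 24  [len(B.idx) + 22]
44. n24.key = true  [B.ok > 23]
45. n24.cnt = 17  [B.ok * -1 + 41]
46. n24.live = false  [B.ok > 24]
47. n16.key = true  [A₁.live == false]
48. n16.cnt = -7  [A₁.cnt * -1 + 10]
49. n16.live = false  [A₁.key == false]
50. n0.wid = "wy"  ["wy"]

20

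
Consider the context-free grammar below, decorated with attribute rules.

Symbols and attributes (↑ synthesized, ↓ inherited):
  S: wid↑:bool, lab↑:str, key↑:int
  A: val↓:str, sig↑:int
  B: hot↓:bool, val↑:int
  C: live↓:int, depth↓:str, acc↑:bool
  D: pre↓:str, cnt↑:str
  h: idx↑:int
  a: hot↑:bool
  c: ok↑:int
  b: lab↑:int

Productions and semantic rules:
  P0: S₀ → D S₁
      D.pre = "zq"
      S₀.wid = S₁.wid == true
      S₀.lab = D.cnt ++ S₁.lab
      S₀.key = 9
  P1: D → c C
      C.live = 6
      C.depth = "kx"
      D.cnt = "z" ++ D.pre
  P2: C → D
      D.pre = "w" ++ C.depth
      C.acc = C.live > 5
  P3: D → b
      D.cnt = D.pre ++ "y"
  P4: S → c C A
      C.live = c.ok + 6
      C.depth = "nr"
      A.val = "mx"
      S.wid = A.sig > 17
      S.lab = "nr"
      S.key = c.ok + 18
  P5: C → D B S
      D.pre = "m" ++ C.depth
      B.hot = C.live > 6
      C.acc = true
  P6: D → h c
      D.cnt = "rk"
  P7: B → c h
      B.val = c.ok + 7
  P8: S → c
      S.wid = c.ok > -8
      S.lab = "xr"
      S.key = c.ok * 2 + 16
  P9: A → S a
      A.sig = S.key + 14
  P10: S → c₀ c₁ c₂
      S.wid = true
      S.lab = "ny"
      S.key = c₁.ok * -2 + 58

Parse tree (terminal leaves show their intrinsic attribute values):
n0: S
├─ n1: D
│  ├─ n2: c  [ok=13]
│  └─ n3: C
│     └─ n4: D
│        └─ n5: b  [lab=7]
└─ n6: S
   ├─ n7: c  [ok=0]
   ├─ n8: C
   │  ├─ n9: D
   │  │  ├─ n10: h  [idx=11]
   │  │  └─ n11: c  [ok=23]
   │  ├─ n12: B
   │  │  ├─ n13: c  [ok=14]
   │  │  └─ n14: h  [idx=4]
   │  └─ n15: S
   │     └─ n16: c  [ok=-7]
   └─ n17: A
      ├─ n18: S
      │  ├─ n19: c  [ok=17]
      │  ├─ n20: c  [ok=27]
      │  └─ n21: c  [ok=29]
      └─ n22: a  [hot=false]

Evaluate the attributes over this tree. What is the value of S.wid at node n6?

true

1. n1.pre = "zq"  ["zq"]
2. n2.ok = 13  [terminal]
3. n3.live = 6  [6]
4. n3.depth = "kx"  ["kx"]
5. n4.pre = "wkx"  ["w" ++ C.depth]
6. n5.lab = 7  [terminal]
7. n4.cnt = "wkxy"  [D.pre ++ "y"]
8. n3.acc = true  [C.live > 5]
9. n1.cnt = "zzq"  ["z" ++ D.pre]
10. n7.ok = 0  [terminal]
11. n8.live = 6  [c.ok + 6]
12. n8.depth = "nr"  ["nr"]
13. n9.pre = "mnr"  ["m" ++ C.depth]
14. n10.idx = 11  [terminal]
15. n11.ok = 23  [terminal]
16. n9.cnt = "rk"  ["rk"]
17. n12.hot = false  [C.live > 6]
18. n13.ok = 14  [terminal]
19. n14.idx = 4  [terminal]
20. n12.val = 21  [c.ok + 7]
21. n16.ok = -7  [terminal]
22. n15.wid = true  [c.ok > -8]
23. n15.lab = "xr"  ["xr"]
24. n15.key = 2  [c.ok * 2 + 16]
25. n8.acc = true  [true]
26. n17.val = "mx"  ["mx"]
27. n19.ok = 17  [terminal]
28. n20.ok = 27  [terminal]
29. n21.ok = 29  [terminal]
30. n18.wid = true  [true]
31. n18.lab = "ny"  ["ny"]
32. n18.key = 4  [c₁.ok * -2 + 58]
33. n22.hot = false  [terminal]
34. n17.sig = 18  [S.key + 14]
35. n6.wid = true  [A.sig > 17]
36. n6.lab = "nr"  ["nr"]
37. n6.key = 18  [c.ok + 18]
38. n0.wid = true  [S₁.wid == true]
39. n0.lab = "zzqnr"  [D.cnt ++ S₁.lab]
40. n0.key = 9  [9]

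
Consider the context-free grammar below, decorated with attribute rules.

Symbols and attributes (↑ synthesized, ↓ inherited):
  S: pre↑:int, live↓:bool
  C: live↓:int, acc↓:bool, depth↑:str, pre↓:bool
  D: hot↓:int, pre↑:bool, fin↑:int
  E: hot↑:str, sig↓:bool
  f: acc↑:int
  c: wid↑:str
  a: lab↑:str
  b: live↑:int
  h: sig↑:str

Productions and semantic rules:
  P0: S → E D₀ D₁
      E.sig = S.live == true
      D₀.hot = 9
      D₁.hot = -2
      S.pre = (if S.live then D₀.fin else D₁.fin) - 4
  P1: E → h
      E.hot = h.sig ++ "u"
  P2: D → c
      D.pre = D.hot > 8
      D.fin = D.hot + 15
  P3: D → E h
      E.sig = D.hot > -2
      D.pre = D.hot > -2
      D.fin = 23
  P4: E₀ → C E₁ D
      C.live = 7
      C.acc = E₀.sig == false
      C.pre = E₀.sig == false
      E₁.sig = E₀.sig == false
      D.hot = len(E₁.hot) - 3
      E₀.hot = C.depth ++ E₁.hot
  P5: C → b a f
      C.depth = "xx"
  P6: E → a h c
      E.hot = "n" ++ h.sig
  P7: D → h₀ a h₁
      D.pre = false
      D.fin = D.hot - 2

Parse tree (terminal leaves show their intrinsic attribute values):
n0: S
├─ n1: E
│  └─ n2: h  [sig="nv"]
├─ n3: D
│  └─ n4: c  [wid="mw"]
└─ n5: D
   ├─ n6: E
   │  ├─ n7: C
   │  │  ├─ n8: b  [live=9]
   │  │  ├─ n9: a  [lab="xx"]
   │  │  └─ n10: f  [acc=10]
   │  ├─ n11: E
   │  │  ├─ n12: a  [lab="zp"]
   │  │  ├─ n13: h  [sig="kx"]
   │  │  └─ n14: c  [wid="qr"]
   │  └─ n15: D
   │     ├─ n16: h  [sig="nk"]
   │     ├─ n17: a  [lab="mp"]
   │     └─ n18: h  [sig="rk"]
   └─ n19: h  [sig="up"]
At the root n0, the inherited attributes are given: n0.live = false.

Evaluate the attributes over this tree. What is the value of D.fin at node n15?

1. n0.live = false  [given at root]
2. n1.sig = false  [S.live == true]
3. n2.sig = "nv"  [terminal]
4. n1.hot = "nvu"  [h.sig ++ "u"]
5. n3.hot = 9  [9]
6. n4.wid = "mw"  [terminal]
7. n3.pre = true  [D.hot > 8]
8. n3.fin = 24  [D.hot + 15]
9. n5.hot = -2  [-2]
10. n6.sig = false  [D.hot > -2]
11. n7.live = 7  [7]
12. n7.acc = true  [E₀.sig == false]
13. n7.pre = true  [E₀.sig == false]
14. n8.live = 9  [terminal]
15. n9.lab = "xx"  [terminal]
16. n10.acc = 10  [terminal]
17. n7.depth = "xx"  ["xx"]
18. n11.sig = true  [E₀.sig == false]
19. n12.lab = "zp"  [terminal]
20. n13.sig = "kx"  [terminal]
21. n14.wid = "qr"  [terminal]
22. n11.hot = "nkx"  ["n" ++ h.sig]
23. n15.hot = 0  [len(E₁.hot) - 3]
24. n16.sig = "nk"  [terminal]
25. n17.lab = "mp"  [terminal]
26. n18.sig = "rk"  [terminal]
27. n15.pre = false  [false]
28. n15.fin = -2  [D.hot - 2]
29. n6.hot = "xxnkx"  [C.depth ++ E₁.hot]
30. n19.sig = "up"  [terminal]
31. n5.pre = false  [D.hot > -2]
32. n5.fin = 23  [23]
33. n0.pre = 19  [(if S.live then D₀.fin else D₁.fin) - 4]

-2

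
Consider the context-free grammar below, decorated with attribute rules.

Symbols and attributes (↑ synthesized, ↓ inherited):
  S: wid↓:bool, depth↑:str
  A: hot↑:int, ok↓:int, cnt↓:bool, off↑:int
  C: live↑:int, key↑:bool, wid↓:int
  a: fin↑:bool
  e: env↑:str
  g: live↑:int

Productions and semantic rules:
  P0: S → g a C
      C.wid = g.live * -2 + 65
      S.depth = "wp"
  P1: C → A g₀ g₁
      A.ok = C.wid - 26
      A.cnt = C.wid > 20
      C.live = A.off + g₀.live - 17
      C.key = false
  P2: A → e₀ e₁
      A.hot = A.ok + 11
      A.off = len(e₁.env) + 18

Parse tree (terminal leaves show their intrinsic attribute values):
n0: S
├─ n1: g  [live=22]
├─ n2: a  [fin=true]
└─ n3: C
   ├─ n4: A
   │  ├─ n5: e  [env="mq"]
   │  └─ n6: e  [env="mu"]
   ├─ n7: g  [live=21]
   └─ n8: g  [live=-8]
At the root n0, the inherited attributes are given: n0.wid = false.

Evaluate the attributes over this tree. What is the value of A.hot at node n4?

6

1. n0.wid = false  [given at root]
2. n1.live = 22  [terminal]
3. n2.fin = true  [terminal]
4. n3.wid = 21  [g.live * -2 + 65]
5. n4.ok = -5  [C.wid - 26]
6. n4.cnt = true  [C.wid > 20]
7. n5.env = "mq"  [terminal]
8. n6.env = "mu"  [terminal]
9. n4.hot = 6  [A.ok + 11]
10. n4.off = 20  [len(e₁.env) + 18]
11. n7.live = 21  [terminal]
12. n8.live = -8  [terminal]
13. n3.live = 24  [A.off + g₀.live - 17]
14. n3.key = false  [false]
15. n0.depth = "wp"  ["wp"]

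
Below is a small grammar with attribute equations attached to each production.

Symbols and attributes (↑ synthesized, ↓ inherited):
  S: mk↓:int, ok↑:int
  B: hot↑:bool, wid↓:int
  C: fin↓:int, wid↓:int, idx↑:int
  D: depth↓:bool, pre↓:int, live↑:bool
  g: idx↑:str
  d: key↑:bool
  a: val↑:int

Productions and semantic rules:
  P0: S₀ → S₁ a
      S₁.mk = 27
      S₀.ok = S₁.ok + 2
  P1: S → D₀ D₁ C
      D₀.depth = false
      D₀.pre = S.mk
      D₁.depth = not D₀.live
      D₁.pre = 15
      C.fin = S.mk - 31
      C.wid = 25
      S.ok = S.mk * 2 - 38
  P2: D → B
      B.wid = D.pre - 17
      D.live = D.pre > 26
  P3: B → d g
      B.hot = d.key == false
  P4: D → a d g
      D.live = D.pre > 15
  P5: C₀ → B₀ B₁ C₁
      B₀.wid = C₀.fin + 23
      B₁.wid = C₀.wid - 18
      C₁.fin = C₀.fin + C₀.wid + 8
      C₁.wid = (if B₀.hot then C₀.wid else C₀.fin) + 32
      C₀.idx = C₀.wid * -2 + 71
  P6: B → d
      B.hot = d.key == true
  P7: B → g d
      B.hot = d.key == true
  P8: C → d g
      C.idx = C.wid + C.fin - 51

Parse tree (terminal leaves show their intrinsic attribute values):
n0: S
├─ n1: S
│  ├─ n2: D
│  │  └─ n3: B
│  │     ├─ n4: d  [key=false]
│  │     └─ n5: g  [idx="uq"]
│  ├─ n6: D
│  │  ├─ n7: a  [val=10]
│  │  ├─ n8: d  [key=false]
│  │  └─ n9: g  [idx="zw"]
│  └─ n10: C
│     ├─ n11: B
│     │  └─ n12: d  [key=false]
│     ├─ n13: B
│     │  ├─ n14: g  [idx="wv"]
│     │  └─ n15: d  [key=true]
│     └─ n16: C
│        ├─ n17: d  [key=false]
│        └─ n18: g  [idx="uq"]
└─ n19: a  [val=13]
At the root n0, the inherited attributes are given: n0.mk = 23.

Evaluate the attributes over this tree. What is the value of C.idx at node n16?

6

1. n0.mk = 23  [given at root]
2. n1.mk = 27  [27]
3. n2.depth = false  [false]
4. n2.pre = 27  [S.mk]
5. n3.wid = 10  [D.pre - 17]
6. n4.key = false  [terminal]
7. n5.idx = "uq"  [terminal]
8. n3.hot = true  [d.key == false]
9. n2.live = true  [D.pre > 26]
10. n6.depth = false  [not D₀.live]
11. n6.pre = 15  [15]
12. n7.val = 10  [terminal]
13. n8.key = false  [terminal]
14. n9.idx = "zw"  [terminal]
15. n6.live = false  [D.pre > 15]
16. n10.fin = -4  [S.mk - 31]
17. n10.wid = 25  [25]
18. n11.wid = 19  [C₀.fin + 23]
19. n12.key = false  [terminal]
20. n11.hot = false  [d.key == true]
21. n13.wid = 7  [C₀.wid - 18]
22. n14.idx = "wv"  [terminal]
23. n15.key = true  [terminal]
24. n13.hot = true  [d.key == true]
25. n16.fin = 29  [C₀.fin + C₀.wid + 8]
26. n16.wid = 28  [(if B₀.hot then C₀.wid else C₀.fin) + 32]
27. n17.key = false  [terminal]
28. n18.idx = "uq"  [terminal]
29. n16.idx = 6  [C.wid + C.fin - 51]
30. n10.idx = 21  [C₀.wid * -2 + 71]
31. n1.ok = 16  [S.mk * 2 - 38]
32. n19.val = 13  [terminal]
33. n0.ok = 18  [S₁.ok + 2]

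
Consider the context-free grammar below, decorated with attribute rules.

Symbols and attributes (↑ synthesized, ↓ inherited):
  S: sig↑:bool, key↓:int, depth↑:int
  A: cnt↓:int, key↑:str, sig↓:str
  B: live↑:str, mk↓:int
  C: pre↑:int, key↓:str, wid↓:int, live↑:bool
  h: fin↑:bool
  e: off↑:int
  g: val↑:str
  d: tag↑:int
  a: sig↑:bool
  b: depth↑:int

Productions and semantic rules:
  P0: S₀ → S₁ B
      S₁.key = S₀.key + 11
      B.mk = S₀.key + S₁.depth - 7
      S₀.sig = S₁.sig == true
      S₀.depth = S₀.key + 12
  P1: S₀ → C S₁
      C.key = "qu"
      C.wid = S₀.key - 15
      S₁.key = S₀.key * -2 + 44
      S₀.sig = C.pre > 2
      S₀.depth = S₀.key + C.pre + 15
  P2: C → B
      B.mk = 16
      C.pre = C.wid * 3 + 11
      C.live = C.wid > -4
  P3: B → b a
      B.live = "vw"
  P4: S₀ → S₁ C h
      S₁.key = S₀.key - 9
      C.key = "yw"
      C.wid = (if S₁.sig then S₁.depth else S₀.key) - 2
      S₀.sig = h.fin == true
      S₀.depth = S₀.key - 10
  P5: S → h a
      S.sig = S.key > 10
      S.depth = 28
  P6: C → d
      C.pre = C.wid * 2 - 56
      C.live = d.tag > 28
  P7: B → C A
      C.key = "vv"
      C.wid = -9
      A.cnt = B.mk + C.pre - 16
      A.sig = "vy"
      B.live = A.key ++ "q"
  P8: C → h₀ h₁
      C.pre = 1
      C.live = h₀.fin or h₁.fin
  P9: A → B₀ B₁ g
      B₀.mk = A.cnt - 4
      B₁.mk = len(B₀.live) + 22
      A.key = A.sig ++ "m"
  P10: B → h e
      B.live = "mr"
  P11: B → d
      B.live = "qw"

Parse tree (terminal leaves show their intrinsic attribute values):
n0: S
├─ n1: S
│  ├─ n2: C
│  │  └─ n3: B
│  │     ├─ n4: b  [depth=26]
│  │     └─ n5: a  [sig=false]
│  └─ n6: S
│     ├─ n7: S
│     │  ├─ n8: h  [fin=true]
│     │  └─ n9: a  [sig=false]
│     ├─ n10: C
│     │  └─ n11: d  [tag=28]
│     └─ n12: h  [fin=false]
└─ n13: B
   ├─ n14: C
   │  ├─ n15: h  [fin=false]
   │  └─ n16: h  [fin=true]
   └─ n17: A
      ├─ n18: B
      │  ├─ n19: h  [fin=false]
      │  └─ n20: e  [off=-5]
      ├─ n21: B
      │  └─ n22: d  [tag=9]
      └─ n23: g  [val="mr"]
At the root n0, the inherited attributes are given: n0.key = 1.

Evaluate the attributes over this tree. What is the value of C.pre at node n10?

1. n0.key = 1  [given at root]
2. n1.key = 12  [S₀.key + 11]
3. n2.key = "qu"  ["qu"]
4. n2.wid = -3  [S₀.key - 15]
5. n3.mk = 16  [16]
6. n4.depth = 26  [terminal]
7. n5.sig = false  [terminal]
8. n3.live = "vw"  ["vw"]
9. n2.pre = 2  [C.wid * 3 + 11]
10. n2.live = true  [C.wid > -4]
11. n6.key = 20  [S₀.key * -2 + 44]
12. n7.key = 11  [S₀.key - 9]
13. n8.fin = true  [terminal]
14. n9.sig = false  [terminal]
15. n7.sig = true  [S.key > 10]
16. n7.depth = 28  [28]
17. n10.key = "yw"  ["yw"]
18. n10.wid = 26  [(if S₁.sig then S₁.depth else S₀.key) - 2]
19. n11.tag = 28  [terminal]
20. n10.pre = -4  [C.wid * 2 - 56]
21. n10.live = false  [d.tag > 28]
22. n12.fin = false  [terminal]
23. n6.sig = false  [h.fin == true]
24. n6.depth = 10  [S₀.key - 10]
25. n1.sig = false  [C.pre > 2]
26. n1.depth = 29  [S₀.key + C.pre + 15]
27. n13.mk = 23  [S₀.key + S₁.depth - 7]
28. n14.key = "vv"  ["vv"]
29. n14.wid = -9  [-9]
30. n15.fin = false  [terminal]
31. n16.fin = true  [terminal]
32. n14.pre = 1  [1]
33. n14.live = true  [h₀.fin or h₁.fin]
34. n17.cnt = 8  [B.mk + C.pre - 16]
35. n17.sig = "vy"  ["vy"]
36. n18.mk = 4  [A.cnt - 4]
37. n19.fin = false  [terminal]
38. n20.off = -5  [terminal]
39. n18.live = "mr"  ["mr"]
40. n21.mk = 24  [len(B₀.live) + 22]
41. n22.tag = 9  [terminal]
42. n21.live = "qw"  ["qw"]
43. n23.val = "mr"  [terminal]
44. n17.key = "vym"  [A.sig ++ "m"]
45. n13.live = "vymq"  [A.key ++ "q"]
46. n0.sig = false  [S₁.sig == true]
47. n0.depth = 13  [S₀.key + 12]

-4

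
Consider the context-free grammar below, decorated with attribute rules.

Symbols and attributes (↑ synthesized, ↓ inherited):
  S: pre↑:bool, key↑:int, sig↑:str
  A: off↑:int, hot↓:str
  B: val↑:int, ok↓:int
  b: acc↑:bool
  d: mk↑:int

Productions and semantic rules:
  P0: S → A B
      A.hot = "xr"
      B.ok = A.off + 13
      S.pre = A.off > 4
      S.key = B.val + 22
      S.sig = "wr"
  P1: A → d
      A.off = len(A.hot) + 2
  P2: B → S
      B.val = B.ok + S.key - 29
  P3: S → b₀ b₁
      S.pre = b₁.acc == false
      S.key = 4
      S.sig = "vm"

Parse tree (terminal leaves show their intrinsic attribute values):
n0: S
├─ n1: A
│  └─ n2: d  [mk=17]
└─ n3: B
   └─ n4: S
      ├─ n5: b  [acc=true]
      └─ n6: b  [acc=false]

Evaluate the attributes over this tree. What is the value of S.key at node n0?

14

1. n1.hot = "xr"  ["xr"]
2. n2.mk = 17  [terminal]
3. n1.off = 4  [len(A.hot) + 2]
4. n3.ok = 17  [A.off + 13]
5. n5.acc = true  [terminal]
6. n6.acc = false  [terminal]
7. n4.pre = true  [b₁.acc == false]
8. n4.key = 4  [4]
9. n4.sig = "vm"  ["vm"]
10. n3.val = -8  [B.ok + S.key - 29]
11. n0.pre = false  [A.off > 4]
12. n0.key = 14  [B.val + 22]
13. n0.sig = "wr"  ["wr"]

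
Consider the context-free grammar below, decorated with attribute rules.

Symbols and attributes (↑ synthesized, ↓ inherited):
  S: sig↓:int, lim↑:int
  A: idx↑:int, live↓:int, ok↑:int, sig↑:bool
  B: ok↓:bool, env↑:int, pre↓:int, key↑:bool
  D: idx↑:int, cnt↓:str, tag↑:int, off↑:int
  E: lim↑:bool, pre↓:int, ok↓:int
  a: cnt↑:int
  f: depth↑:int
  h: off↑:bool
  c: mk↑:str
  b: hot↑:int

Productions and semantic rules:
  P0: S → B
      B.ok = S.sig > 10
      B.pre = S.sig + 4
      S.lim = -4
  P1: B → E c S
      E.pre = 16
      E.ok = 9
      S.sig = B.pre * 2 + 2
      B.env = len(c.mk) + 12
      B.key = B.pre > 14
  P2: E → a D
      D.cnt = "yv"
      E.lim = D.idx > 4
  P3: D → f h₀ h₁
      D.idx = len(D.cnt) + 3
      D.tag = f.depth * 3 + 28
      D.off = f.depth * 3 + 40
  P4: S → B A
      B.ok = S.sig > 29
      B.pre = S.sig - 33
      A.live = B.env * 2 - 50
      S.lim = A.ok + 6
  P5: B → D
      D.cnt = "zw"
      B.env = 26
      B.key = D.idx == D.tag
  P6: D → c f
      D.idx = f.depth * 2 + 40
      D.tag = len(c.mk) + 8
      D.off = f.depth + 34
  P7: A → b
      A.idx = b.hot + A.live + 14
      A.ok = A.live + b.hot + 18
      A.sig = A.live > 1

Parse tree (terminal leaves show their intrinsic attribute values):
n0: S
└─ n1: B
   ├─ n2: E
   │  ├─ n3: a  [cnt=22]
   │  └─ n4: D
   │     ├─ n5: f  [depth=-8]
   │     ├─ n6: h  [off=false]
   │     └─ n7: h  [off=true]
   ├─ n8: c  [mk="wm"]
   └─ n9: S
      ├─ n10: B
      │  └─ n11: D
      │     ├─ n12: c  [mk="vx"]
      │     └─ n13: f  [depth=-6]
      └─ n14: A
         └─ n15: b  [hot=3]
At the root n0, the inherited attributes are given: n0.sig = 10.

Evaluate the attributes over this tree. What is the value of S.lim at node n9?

29

1. n0.sig = 10  [given at root]
2. n1.ok = false  [S.sig > 10]
3. n1.pre = 14  [S.sig + 4]
4. n2.pre = 16  [16]
5. n2.ok = 9  [9]
6. n3.cnt = 22  [terminal]
7. n4.cnt = "yv"  ["yv"]
8. n5.depth = -8  [terminal]
9. n6.off = false  [terminal]
10. n7.off = true  [terminal]
11. n4.idx = 5  [len(D.cnt) + 3]
12. n4.tag = 4  [f.depth * 3 + 28]
13. n4.off = 16  [f.depth * 3 + 40]
14. n2.lim = true  [D.idx > 4]
15. n8.mk = "wm"  [terminal]
16. n9.sig = 30  [B.pre * 2 + 2]
17. n10.ok = true  [S.sig > 29]
18. n10.pre = -3  [S.sig - 33]
19. n11.cnt = "zw"  ["zw"]
20. n12.mk = "vx"  [terminal]
21. n13.depth = -6  [terminal]
22. n11.idx = 28  [f.depth * 2 + 40]
23. n11.tag = 10  [len(c.mk) + 8]
24. n11.off = 28  [f.depth + 34]
25. n10.env = 26  [26]
26. n10.key = false  [D.idx == D.tag]
27. n14.live = 2  [B.env * 2 - 50]
28. n15.hot = 3  [terminal]
29. n14.idx = 19  [b.hot + A.live + 14]
30. n14.ok = 23  [A.live + b.hot + 18]
31. n14.sig = true  [A.live > 1]
32. n9.lim = 29  [A.ok + 6]
33. n1.env = 14  [len(c.mk) + 12]
34. n1.key = false  [B.pre > 14]
35. n0.lim = -4  [-4]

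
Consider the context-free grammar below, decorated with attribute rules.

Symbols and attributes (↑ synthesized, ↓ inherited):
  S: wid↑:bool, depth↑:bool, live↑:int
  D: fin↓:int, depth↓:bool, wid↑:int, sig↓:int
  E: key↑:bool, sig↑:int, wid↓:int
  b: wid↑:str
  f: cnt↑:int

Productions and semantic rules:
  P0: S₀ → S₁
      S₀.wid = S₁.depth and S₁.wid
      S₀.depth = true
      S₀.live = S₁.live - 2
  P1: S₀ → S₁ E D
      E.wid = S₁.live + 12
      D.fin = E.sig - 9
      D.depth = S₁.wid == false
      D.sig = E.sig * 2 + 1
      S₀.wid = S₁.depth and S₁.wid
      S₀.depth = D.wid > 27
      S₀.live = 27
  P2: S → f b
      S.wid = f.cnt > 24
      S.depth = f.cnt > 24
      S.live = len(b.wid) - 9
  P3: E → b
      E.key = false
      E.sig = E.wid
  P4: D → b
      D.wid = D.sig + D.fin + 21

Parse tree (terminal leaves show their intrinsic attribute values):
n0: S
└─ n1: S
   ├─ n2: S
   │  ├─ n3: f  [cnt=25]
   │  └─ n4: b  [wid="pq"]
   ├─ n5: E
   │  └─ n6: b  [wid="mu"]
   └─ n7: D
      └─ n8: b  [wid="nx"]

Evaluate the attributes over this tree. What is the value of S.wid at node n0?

1. n3.cnt = 25  [terminal]
2. n4.wid = "pq"  [terminal]
3. n2.wid = true  [f.cnt > 24]
4. n2.depth = true  [f.cnt > 24]
5. n2.live = -7  [len(b.wid) - 9]
6. n5.wid = 5  [S₁.live + 12]
7. n6.wid = "mu"  [terminal]
8. n5.key = false  [false]
9. n5.sig = 5  [E.wid]
10. n7.fin = -4  [E.sig - 9]
11. n7.depth = false  [S₁.wid == false]
12. n7.sig = 11  [E.sig * 2 + 1]
13. n8.wid = "nx"  [terminal]
14. n7.wid = 28  [D.sig + D.fin + 21]
15. n1.wid = true  [S₁.depth and S₁.wid]
16. n1.depth = true  [D.wid > 27]
17. n1.live = 27  [27]
18. n0.wid = true  [S₁.depth and S₁.wid]
19. n0.depth = true  [true]
20. n0.live = 25  [S₁.live - 2]

true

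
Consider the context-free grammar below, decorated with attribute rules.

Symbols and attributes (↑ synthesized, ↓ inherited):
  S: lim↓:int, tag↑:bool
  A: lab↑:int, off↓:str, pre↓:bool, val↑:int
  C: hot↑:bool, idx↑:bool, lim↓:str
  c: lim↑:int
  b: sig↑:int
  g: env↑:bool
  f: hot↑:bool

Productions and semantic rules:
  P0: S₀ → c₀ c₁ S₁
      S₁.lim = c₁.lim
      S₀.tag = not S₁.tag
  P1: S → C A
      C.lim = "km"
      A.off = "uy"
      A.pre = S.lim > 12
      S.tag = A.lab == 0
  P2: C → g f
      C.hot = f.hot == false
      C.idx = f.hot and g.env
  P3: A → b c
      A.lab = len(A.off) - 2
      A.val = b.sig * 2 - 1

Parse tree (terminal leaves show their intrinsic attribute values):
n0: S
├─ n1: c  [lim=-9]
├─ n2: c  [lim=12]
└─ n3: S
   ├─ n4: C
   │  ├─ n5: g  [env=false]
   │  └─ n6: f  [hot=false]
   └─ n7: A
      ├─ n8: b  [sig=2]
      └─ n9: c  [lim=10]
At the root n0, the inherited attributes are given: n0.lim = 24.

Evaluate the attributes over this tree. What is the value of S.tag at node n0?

1. n0.lim = 24  [given at root]
2. n1.lim = -9  [terminal]
3. n2.lim = 12  [terminal]
4. n3.lim = 12  [c₁.lim]
5. n4.lim = "km"  ["km"]
6. n5.env = false  [terminal]
7. n6.hot = false  [terminal]
8. n4.hot = true  [f.hot == false]
9. n4.idx = false  [f.hot and g.env]
10. n7.off = "uy"  ["uy"]
11. n7.pre = false  [S.lim > 12]
12. n8.sig = 2  [terminal]
13. n9.lim = 10  [terminal]
14. n7.lab = 0  [len(A.off) - 2]
15. n7.val = 3  [b.sig * 2 - 1]
16. n3.tag = true  [A.lab == 0]
17. n0.tag = false  [not S₁.tag]

false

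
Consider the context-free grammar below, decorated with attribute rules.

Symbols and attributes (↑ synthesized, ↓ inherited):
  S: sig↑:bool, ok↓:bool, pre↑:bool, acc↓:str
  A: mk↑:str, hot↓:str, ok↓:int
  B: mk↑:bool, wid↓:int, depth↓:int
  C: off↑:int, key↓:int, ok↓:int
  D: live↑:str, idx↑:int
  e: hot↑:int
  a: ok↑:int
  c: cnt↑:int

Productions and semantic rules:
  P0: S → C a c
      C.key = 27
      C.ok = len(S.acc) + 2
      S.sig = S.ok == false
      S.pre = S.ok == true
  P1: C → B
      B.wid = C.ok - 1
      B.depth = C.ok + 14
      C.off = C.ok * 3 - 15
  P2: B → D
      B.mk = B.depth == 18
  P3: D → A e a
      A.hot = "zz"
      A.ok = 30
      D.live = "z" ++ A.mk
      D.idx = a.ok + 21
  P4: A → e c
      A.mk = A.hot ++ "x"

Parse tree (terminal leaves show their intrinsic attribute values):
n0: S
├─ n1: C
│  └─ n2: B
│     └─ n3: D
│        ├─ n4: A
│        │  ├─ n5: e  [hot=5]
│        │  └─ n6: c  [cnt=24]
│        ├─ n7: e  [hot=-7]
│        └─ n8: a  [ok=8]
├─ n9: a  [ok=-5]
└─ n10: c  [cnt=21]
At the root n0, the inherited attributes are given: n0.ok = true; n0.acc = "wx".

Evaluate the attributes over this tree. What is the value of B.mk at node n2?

true

1. n0.ok = true  [given at root]
2. n0.acc = "wx"  [given at root]
3. n1.key = 27  [27]
4. n1.ok = 4  [len(S.acc) + 2]
5. n2.wid = 3  [C.ok - 1]
6. n2.depth = 18  [C.ok + 14]
7. n4.hot = "zz"  ["zz"]
8. n4.ok = 30  [30]
9. n5.hot = 5  [terminal]
10. n6.cnt = 24  [terminal]
11. n4.mk = "zzx"  [A.hot ++ "x"]
12. n7.hot = -7  [terminal]
13. n8.ok = 8  [terminal]
14. n3.live = "zzzx"  ["z" ++ A.mk]
15. n3.idx = 29  [a.ok + 21]
16. n2.mk = true  [B.depth == 18]
17. n1.off = -3  [C.ok * 3 - 15]
18. n9.ok = -5  [terminal]
19. n10.cnt = 21  [terminal]
20. n0.sig = false  [S.ok == false]
21. n0.pre = true  [S.ok == true]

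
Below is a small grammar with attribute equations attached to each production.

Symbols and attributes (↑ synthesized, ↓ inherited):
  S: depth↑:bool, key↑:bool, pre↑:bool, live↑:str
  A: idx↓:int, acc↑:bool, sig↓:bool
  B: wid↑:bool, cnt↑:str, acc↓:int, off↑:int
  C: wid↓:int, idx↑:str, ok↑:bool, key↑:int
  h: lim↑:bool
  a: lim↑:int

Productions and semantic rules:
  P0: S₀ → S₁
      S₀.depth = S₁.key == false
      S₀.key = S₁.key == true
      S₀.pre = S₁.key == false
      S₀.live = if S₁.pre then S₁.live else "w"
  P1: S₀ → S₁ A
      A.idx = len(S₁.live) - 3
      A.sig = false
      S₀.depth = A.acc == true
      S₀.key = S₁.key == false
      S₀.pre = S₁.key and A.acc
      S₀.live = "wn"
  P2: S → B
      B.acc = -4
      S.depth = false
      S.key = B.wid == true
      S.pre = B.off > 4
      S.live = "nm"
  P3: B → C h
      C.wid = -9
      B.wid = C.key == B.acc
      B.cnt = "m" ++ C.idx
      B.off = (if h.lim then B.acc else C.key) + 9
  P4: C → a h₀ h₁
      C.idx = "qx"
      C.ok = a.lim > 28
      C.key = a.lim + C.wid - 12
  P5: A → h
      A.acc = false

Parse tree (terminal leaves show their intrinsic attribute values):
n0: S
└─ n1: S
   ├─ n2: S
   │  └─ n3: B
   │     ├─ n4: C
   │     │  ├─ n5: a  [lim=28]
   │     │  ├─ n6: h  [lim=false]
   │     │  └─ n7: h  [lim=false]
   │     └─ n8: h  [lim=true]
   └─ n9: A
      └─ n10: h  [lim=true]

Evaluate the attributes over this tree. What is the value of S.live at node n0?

1. n3.acc = -4  [-4]
2. n4.wid = -9  [-9]
3. n5.lim = 28  [terminal]
4. n6.lim = false  [terminal]
5. n7.lim = false  [terminal]
6. n4.idx = "qx"  ["qx"]
7. n4.ok = false  [a.lim > 28]
8. n4.key = 7  [a.lim + C.wid - 12]
9. n8.lim = true  [terminal]
10. n3.wid = false  [C.key == B.acc]
11. n3.cnt = "mqx"  ["m" ++ C.idx]
12. n3.off = 5  [(if h.lim then B.acc else C.key) + 9]
13. n2.depth = false  [false]
14. n2.key = false  [B.wid == true]
15. n2.pre = true  [B.off > 4]
16. n2.live = "nm"  ["nm"]
17. n9.idx = -1  [len(S₁.live) - 3]
18. n9.sig = false  [false]
19. n10.lim = true  [terminal]
20. n9.acc = false  [false]
21. n1.depth = false  [A.acc == true]
22. n1.key = true  [S₁.key == false]
23. n1.pre = false  [S₁.key and A.acc]
24. n1.live = "wn"  ["wn"]
25. n0.depth = false  [S₁.key == false]
26. n0.key = true  [S₁.key == true]
27. n0.pre = false  [S₁.key == false]
28. n0.live = "w"  [if S₁.pre then S₁.live else "w"]

"w"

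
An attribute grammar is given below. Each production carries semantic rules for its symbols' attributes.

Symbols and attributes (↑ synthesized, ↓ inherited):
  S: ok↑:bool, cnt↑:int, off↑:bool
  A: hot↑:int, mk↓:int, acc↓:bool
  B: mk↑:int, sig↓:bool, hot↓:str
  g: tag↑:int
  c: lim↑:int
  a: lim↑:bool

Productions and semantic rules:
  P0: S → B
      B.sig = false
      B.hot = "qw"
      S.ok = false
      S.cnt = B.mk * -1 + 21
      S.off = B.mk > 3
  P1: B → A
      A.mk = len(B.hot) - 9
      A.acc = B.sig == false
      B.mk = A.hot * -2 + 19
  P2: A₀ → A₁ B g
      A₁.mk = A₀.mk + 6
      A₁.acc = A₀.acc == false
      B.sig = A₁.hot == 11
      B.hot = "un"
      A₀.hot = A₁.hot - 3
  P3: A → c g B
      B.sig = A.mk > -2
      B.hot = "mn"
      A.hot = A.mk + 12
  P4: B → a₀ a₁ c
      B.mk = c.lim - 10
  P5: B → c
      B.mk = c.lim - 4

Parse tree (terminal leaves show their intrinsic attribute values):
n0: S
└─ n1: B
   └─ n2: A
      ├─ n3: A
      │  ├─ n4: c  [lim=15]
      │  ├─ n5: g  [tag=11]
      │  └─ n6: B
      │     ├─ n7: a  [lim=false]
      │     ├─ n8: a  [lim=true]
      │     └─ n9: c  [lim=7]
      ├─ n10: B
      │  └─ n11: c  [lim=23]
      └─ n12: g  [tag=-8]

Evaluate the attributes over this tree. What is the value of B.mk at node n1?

1. n1.sig = false  [false]
2. n1.hot = "qw"  ["qw"]
3. n2.mk = -7  [len(B.hot) - 9]
4. n2.acc = true  [B.sig == false]
5. n3.mk = -1  [A₀.mk + 6]
6. n3.acc = false  [A₀.acc == false]
7. n4.lim = 15  [terminal]
8. n5.tag = 11  [terminal]
9. n6.sig = true  [A.mk > -2]
10. n6.hot = "mn"  ["mn"]
11. n7.lim = false  [terminal]
12. n8.lim = true  [terminal]
13. n9.lim = 7  [terminal]
14. n6.mk = -3  [c.lim - 10]
15. n3.hot = 11  [A.mk + 12]
16. n10.sig = true  [A₁.hot == 11]
17. n10.hot = "un"  ["un"]
18. n11.lim = 23  [terminal]
19. n10.mk = 19  [c.lim - 4]
20. n12.tag = -8  [terminal]
21. n2.hot = 8  [A₁.hot - 3]
22. n1.mk = 3  [A.hot * -2 + 19]
23. n0.ok = false  [false]
24. n0.cnt = 18  [B.mk * -1 + 21]
25. n0.off = false  [B.mk > 3]

3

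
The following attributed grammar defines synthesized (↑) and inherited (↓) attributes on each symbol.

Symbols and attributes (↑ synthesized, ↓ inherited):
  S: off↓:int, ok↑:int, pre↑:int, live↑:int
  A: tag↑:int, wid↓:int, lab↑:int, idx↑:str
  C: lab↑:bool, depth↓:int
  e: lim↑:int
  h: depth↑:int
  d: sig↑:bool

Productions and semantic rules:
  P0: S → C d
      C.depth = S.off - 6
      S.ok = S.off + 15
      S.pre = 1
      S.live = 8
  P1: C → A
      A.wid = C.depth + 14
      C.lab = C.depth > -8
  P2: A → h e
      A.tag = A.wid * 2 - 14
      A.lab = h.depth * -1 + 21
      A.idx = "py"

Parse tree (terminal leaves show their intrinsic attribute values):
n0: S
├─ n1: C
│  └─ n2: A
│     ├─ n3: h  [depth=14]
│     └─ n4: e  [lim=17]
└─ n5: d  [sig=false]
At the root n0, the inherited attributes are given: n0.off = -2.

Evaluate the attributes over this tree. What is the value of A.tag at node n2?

-2

1. n0.off = -2  [given at root]
2. n1.depth = -8  [S.off - 6]
3. n2.wid = 6  [C.depth + 14]
4. n3.depth = 14  [terminal]
5. n4.lim = 17  [terminal]
6. n2.tag = -2  [A.wid * 2 - 14]
7. n2.lab = 7  [h.depth * -1 + 21]
8. n2.idx = "py"  ["py"]
9. n1.lab = false  [C.depth > -8]
10. n5.sig = false  [terminal]
11. n0.ok = 13  [S.off + 15]
12. n0.pre = 1  [1]
13. n0.live = 8  [8]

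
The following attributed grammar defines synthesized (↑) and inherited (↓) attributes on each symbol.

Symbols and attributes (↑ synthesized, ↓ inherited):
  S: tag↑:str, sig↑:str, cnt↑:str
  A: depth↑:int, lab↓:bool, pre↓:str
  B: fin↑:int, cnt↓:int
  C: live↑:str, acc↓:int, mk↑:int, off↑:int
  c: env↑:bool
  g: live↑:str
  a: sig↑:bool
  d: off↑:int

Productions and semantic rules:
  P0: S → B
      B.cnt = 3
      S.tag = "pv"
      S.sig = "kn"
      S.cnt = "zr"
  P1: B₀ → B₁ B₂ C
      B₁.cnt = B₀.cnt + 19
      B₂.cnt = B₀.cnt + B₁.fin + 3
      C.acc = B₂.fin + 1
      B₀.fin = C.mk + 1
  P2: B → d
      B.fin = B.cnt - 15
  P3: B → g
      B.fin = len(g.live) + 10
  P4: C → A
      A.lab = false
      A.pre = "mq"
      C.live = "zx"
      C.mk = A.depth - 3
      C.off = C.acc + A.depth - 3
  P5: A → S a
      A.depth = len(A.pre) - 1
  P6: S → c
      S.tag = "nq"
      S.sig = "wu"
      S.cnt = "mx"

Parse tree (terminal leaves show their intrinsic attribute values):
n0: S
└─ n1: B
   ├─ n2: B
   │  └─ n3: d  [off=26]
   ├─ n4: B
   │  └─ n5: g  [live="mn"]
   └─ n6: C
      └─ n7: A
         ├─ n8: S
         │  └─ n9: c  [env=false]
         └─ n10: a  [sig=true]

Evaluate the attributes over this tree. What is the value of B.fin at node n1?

1. n1.cnt = 3  [3]
2. n2.cnt = 22  [B₀.cnt + 19]
3. n3.off = 26  [terminal]
4. n2.fin = 7  [B.cnt - 15]
5. n4.cnt = 13  [B₀.cnt + B₁.fin + 3]
6. n5.live = "mn"  [terminal]
7. n4.fin = 12  [len(g.live) + 10]
8. n6.acc = 13  [B₂.fin + 1]
9. n7.lab = false  [false]
10. n7.pre = "mq"  ["mq"]
11. n9.env = false  [terminal]
12. n8.tag = "nq"  ["nq"]
13. n8.sig = "wu"  ["wu"]
14. n8.cnt = "mx"  ["mx"]
15. n10.sig = true  [terminal]
16. n7.depth = 1  [len(A.pre) - 1]
17. n6.live = "zx"  ["zx"]
18. n6.mk = -2  [A.depth - 3]
19. n6.off = 11  [C.acc + A.depth - 3]
20. n1.fin = -1  [C.mk + 1]
21. n0.tag = "pv"  ["pv"]
22. n0.sig = "kn"  ["kn"]
23. n0.cnt = "zr"  ["zr"]

-1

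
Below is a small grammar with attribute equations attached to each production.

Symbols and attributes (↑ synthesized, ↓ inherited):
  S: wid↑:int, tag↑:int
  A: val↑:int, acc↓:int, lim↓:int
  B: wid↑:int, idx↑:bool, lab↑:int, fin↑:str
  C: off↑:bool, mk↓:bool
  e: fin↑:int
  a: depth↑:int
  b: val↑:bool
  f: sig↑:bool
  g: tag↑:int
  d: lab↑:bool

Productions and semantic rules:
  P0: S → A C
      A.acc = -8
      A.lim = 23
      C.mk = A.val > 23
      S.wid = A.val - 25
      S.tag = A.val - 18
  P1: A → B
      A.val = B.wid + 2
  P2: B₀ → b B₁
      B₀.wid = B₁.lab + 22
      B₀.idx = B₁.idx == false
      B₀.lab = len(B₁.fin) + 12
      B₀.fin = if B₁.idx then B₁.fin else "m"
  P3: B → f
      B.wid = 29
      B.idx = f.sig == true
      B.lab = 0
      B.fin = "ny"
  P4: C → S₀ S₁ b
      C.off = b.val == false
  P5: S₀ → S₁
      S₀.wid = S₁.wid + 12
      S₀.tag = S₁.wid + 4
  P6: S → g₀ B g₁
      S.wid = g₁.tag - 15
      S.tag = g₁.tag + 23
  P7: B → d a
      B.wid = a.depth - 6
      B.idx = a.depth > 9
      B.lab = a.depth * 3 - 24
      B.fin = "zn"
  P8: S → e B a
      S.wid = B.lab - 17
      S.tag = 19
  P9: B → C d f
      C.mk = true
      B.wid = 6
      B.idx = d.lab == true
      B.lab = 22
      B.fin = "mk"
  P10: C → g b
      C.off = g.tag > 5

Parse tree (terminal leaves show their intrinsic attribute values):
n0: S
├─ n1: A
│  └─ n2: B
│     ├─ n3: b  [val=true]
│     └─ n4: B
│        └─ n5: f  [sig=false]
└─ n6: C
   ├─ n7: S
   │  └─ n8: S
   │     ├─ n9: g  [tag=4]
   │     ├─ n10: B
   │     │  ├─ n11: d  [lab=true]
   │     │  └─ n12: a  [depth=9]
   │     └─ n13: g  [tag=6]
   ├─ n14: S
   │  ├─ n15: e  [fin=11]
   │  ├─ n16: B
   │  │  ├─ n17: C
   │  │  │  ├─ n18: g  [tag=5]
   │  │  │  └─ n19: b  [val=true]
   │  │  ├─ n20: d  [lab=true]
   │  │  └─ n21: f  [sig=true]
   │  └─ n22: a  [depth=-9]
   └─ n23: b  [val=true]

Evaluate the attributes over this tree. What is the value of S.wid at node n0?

1. n1.acc = -8  [-8]
2. n1.lim = 23  [23]
3. n3.val = true  [terminal]
4. n5.sig = false  [terminal]
5. n4.wid = 29  [29]
6. n4.idx = false  [f.sig == true]
7. n4.lab = 0  [0]
8. n4.fin = "ny"  ["ny"]
9. n2.wid = 22  [B₁.lab + 22]
10. n2.idx = true  [B₁.idx == false]
11. n2.lab = 14  [len(B₁.fin) + 12]
12. n2.fin = "m"  [if B₁.idx then B₁.fin else "m"]
13. n1.val = 24  [B.wid + 2]
14. n6.mk = true  [A.val > 23]
15. n9.tag = 4  [terminal]
16. n11.lab = true  [terminal]
17. n12.depth = 9  [terminal]
18. n10.wid = 3  [a.depth - 6]
19. n10.idx = false  [a.depth > 9]
20. n10.lab = 3  [a.depth * 3 - 24]
21. n10.fin = "zn"  ["zn"]
22. n13.tag = 6  [terminal]
23. n8.wid = -9  [g₁.tag - 15]
24. n8.tag = 29  [g₁.tag + 23]
25. n7.wid = 3  [S₁.wid + 12]
26. n7.tag = -5  [S₁.wid + 4]
27. n15.fin = 11  [terminal]
28. n17.mk = true  [true]
29. n18.tag = 5  [terminal]
30. n19.val = true  [terminal]
31. n17.off = false  [g.tag > 5]
32. n20.lab = true  [terminal]
33. n21.sig = true  [terminal]
34. n16.wid = 6  [6]
35. n16.idx = true  [d.lab == true]
36. n16.lab = 22  [22]
37. n16.fin = "mk"  ["mk"]
38. n22.depth = -9  [terminal]
39. n14.wid = 5  [B.lab - 17]
40. n14.tag = 19  [19]
41. n23.val = true  [terminal]
42. n6.off = false  [b.val == false]
43. n0.wid = -1  [A.val - 25]
44. n0.tag = 6  [A.val - 18]

-1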